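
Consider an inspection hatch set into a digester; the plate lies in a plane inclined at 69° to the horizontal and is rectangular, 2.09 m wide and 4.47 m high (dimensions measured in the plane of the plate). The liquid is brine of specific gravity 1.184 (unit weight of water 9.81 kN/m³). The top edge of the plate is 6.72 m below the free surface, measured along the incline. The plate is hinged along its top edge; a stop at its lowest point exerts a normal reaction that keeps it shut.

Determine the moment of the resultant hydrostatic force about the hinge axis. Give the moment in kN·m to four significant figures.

γ = 1.184 × 9.81 = 11.61504 kN/m³.
Let θ = 69° be the plate's angle to the horizontal; measure y along the incline from where the plane meets the free surface. Vertical depth h = y·sinθ with sinθ = 0.933580.
The centroid lies 4.47/2 = 2.235 m below the top edge, so y_c = 6.72 + 2.235 = 8.955 m and h_c = 8.955 × 0.933580 = 8.36021 m.
A = 2.09 × 4.47 = 9.3423 m².
Resultant F = γ·h_c·A = 11.61504 × 8.36021 × 9.3423 = 907.176 kN.
I_c = b·h³/12 = 2.09 × 4.47³/12 = 15.5556 m⁴.
Centre of pressure: y_p = y_c + I_c/(y_c·A) = 8.955 + 15.5556/(8.955 × 9.3423) = 8.955 + 0.185938 = 9.14094 m along the plane.
The resultant acts 2.235 + 0.185938 = 2.42094 m (along the plate) below the hinge at the top edge, so the moment about the hinge is M = F × 2.42094 = 907.176 × 2.42094 = 2196.22 kN·m.

M ≈ 2196 kN·m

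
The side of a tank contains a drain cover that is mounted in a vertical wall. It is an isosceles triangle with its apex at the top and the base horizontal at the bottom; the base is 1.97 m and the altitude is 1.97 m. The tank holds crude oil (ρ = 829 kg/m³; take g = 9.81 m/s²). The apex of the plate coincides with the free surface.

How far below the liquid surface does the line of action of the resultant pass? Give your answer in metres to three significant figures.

γ = ρg = 829 × 9.81 / 1000 = 8.13249 kN/m³.
With the apex up, the centroid sits 2h/3 = 2 × 1.97/3 = 1.31333 m below the apex, so the centroid depth is h_c = 1.31333 m.
A = ½ × 1.97 × 1.97 = 1.94045 m².
Resultant F = γ·h_c·A = 8.13249 × 1.31333 × 1.94045 = 20.7253 kN.
I_c = b·h³/36 = 1.97 × 1.97³/36 = 0.418372 m⁴.
Centre of pressure: y_p = y_c + I_c/(y_c·A) = 1.31333 + 0.418372/(1.31333 × 1.94045) = 1.31333 + 0.164167 = 1.4775 m along the plane.

h_p = 1.48 m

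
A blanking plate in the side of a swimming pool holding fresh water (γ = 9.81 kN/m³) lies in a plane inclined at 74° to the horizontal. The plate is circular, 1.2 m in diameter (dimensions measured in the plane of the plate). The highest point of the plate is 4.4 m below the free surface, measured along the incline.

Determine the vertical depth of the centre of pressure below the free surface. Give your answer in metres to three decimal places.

h_p = 4.824 m

γ = 9.81 kN/m³.
Let θ = 74° be the plate's angle to the horizontal; measure y along the incline from where the plane meets the free surface. Vertical depth h = y·sinθ with sinθ = 0.961262.
The centroid is at the centre, 0.6 m below the top of the plate, so y_c = 4.4 + 0.6 = 5 m and h_c = 5 × 0.961262 = 4.80631 m.
A = π(0.6)² = 1.13097 m².
Resultant F = γ·h_c·A = 9.81 × 4.80631 × 1.13097 = 53.3251 kN.
I_c = πr⁴/4 = π × 0.6⁴/4 = 0.101788 m⁴.
Centre of pressure: y_p = y_c + I_c/(y_c·A) = 5 + 0.101788/(5 × 1.13097) = 5 + 0.0180001 = 5.018 m along the plane.
Vertically, h_p = y_p·sinθ = 5.018 × 0.961262 = 4.82361 m.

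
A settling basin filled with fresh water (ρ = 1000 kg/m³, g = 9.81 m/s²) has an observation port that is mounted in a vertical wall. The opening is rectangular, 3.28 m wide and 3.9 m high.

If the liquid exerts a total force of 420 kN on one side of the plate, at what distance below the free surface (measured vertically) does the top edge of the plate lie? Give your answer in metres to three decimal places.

γ = ρg = 1000 × 9.81 = 9810 N/m³ = 9.81 kN/m³.
A = 3.28 × 3.9 = 12.792 m².
From F = γ·h_c·A, the centroid depth is h_c = 420/(9.81 × 12.792) = 3.34689 m.
The centroid lies 3.9/2 = 1.95 m below the top edge, so the top edge sits at h_top = 3.34689 − 1.95 = 1.39689 m below the surface.

d_top ≈ 1.397 m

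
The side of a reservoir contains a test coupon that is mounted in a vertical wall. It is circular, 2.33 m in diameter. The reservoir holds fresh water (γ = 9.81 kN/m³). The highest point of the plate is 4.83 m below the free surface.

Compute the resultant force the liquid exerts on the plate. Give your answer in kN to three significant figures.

γ = 9.81 kN/m³.
The centroid is at the centre, 1.165 m below the top of the plate, so the centroid depth is h_c = 4.83 + 1.165 = 5.995 m.
A = π(1.165)² = 4.26385 m².
Resultant F = γ·h_c·A = 9.81 × 5.995 × 4.26385 = 250.761 kN.

F ≈ 251 kN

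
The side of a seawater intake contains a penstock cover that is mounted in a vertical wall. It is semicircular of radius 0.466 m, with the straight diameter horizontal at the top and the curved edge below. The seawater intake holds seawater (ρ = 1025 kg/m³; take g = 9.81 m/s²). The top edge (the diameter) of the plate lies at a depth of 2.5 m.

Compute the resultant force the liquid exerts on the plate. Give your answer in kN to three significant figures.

γ = ρg = 1025 × 9.81 / 1000 = 10.05525 kN/m³.
The centroid of a semicircle lies 4r/(3π) = 0.197777 m from the diameter, here below the top edge, so the centroid depth is h_c = 2.5 + 0.197777 = 2.69778 m.
A = πr²/2 = π × 0.466²/2 = 0.341108 m².
Resultant F = γ·h_c·A = 10.05525 × 2.69778 × 0.341108 = 9.25319 kN.

F ≈ 9.25 kN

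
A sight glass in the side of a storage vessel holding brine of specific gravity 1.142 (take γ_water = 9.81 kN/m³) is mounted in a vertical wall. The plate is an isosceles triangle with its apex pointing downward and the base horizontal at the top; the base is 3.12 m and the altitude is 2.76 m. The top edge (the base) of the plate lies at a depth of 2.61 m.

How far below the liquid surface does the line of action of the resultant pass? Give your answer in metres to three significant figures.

γ = 1.142 × 9.81 = 11.20302 kN/m³.
With the apex down, the centroid sits h/3 = 2.76/3 = 0.92 m below the base (the top edge), so the centroid depth is h_c = 2.61 + 0.92 = 3.53 m.
A = ½ × 3.12 × 2.76 = 4.3056 m².
Resultant F = γ·h_c·A = 11.20302 × 3.53 × 4.3056 = 170.272 kN.
I_c = b·h³/36 = 3.12 × 2.76³/36 = 1.82213 m⁴.
Centre of pressure: y_p = y_c + I_c/(y_c·A) = 3.53 + 1.82213/(3.53 × 4.3056) = 3.53 + 0.119887 = 3.64989 m along the plane.

h_p = 3.65 m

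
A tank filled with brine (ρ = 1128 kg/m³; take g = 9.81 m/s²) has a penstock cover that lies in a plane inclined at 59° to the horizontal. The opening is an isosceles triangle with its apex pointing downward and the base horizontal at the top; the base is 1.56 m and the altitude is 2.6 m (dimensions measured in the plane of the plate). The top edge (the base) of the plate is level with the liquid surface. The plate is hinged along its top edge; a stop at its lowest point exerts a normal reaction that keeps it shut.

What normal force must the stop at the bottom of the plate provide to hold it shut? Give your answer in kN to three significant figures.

P ≈ 8.34 kN

γ = ρg = 1128 × 9.81 / 1000 = 11.06568 kN/m³.
Let θ = 59° be the plate's angle to the horizontal; measure y along the incline from where the plane meets the free surface. Vertical depth h = y·sinθ with sinθ = 0.857167.
With the apex down, the centroid sits h/3 = 2.6/3 = 0.866667 m below the base (the top edge), so y_c = 0.866667 m and h_c = 0.866667 × 0.857167 = 0.742878 m.
A = ½ × 1.56 × 2.6 = 2.028 m².
Resultant F = γ·h_c·A = 11.06568 × 0.742878 × 2.028 = 16.6711 kN.
I_c = b·h³/36 = 1.56 × 2.6³/36 = 0.761627 m⁴.
Centre of pressure: y_p = y_c + I_c/(y_c·A) = 0.866667 + 0.761627/(0.866667 × 2.028) = 0.866667 + 0.433333 = 1.3 m along the plane.
The resultant acts 0.866667 + 0.433333 = 1.3 m (along the plate) below the hinge at the top edge, so the moment about the hinge is M = F × 1.3 = 16.6711 × 1.3 = 21.6724 kN·m.
A normal force at the bottom, 2.6 m from the hinge, must supply this moment: P = 21.6724/2.6 = 8.33554 kN.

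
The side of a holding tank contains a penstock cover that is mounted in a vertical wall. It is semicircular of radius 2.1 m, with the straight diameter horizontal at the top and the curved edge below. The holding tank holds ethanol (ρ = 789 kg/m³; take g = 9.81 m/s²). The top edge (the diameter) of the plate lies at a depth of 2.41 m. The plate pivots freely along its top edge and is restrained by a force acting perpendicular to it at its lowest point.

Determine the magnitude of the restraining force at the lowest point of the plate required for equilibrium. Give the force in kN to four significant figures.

P ≈ 82.99 kN

γ = ρg = 789 × 9.81 / 1000 = 7.74009 kN/m³.
The centroid of a semicircle lies 4r/(3π) = 0.891268 m from the diameter, here below the top edge, so the centroid depth is h_c = 2.41 + 0.891268 = 3.30127 m.
A = πr²/2 = π × 2.1²/2 = 6.92721 m².
Resultant F = γ·h_c·A = 7.74009 × 3.30127 × 6.92721 = 177.005 kN.
I_c = (π/8 − 8/(9π))·r⁴ = 0.109757 × 2.1⁴ = 2.13457 m⁴.
Centre of pressure: y_p = y_c + I_c/(y_c·A) = 3.30127 + 2.13457/(3.30127 × 6.92721) = 3.30127 + 0.0933407 = 3.39461 m along the plane.
The resultant acts 0.891268 + 0.0933407 = 0.984609 m (along the plate) below the hinge at the top edge, so the moment about the hinge is M = F × 0.984609 = 177.005 × 0.984609 = 174.281 kN·m.
A normal force at the bottom, 2.1 m from the hinge, must supply this moment: P = 174.281/2.1 = 82.991 kN.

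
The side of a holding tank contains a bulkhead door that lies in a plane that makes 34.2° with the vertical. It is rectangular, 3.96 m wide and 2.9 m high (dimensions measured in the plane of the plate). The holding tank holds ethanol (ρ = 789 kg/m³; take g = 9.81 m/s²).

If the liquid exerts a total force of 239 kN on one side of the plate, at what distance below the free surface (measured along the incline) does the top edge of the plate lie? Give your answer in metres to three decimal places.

y_top ≈ 1.801 m

γ = ρg = 789 × 9.81 / 1000 = 7.74009 kN/m³.
A = 3.96 × 2.9 = 11.484 m².
From F = γ·h_c·A, the centroid depth is h_c = 239/(7.74009 × 11.484) = 2.6888 m.
The plate makes 34.2° with the vertical, i.e. θ = 90° − 34.2° = 55.8° to the horizontal. Measuring y along the incline from the free-surface line, vertical depth h = y·sinθ with sinθ = 0.827081.
Along the incline, y_c = h_c/sinθ = 2.6888/0.827081 = 3.25095 m.
The centroid lies 2.9/2 = 1.45 m below the top edge, so the top edge sits at y_top = 3.25095 − 1.45 = 1.80095 m along the incline.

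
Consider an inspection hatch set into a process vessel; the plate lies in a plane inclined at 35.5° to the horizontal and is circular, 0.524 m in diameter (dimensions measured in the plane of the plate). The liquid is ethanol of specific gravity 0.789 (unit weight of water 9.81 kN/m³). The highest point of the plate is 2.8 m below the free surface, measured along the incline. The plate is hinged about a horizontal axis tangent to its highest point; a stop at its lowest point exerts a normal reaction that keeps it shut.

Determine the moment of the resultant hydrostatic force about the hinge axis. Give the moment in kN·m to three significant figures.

M ≈ 0.794 kN·m

γ = 0.789 × 9.81 = 7.74009 kN/m³.
Let θ = 35.5° be the plate's angle to the horizontal; measure y along the incline from where the plane meets the free surface. Vertical depth h = y·sinθ with sinθ = 0.580703.
The centroid is at the centre, 0.262 m below the top of the plate, so y_c = 2.8 + 0.262 = 3.062 m and h_c = 3.062 × 0.580703 = 1.77811 m.
A = π(0.262)² = 0.215651 m².
Resultant F = γ·h_c·A = 7.74009 × 1.77811 × 0.215651 = 2.96795 kN.
I_c = πr⁴/4 = π × 0.262⁴/4 = 0.0037008 m⁴.
Centre of pressure: y_p = y_c + I_c/(y_c·A) = 3.062 + 0.0037008/(3.062 × 0.215651) = 3.062 + 0.00560453 = 3.0676 m along the plane.
The resultant acts 0.262 + 0.00560453 = 0.267605 m (along the plate) below the hinge at the top edge, so the moment about the hinge is M = F × 0.267605 = 2.96795 × 0.267605 = 0.794238 kN·m.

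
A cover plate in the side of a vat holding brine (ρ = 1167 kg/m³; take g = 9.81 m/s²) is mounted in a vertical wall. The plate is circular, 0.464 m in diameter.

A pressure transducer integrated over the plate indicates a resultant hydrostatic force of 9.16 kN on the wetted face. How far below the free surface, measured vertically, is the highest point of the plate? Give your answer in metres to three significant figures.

γ = ρg = 1167 × 9.81 / 1000 = 11.44827 kN/m³.
A = π(0.232)² = 0.169093 m².
From F = γ·h_c·A, the centroid depth is h_c = 9.16/(11.44827 × 0.169093) = 4.73184 m.
The centroid is at the centre, 0.232 m below the top of the plate, so the highest point sits at h_top = 4.73184 − 0.232 = 4.49984 m below the surface.

d_top ≈ 4.50 m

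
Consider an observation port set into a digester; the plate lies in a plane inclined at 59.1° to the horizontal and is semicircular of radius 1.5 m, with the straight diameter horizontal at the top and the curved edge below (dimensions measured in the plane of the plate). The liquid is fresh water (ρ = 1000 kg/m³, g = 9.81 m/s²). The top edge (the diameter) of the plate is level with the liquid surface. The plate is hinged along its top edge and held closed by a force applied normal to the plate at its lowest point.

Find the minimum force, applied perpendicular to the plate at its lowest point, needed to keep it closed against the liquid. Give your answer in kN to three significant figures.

P ≈ 11.2 kN

γ = ρg = 1000 × 9.81 = 9810 N/m³ = 9.81 kN/m³.
Let θ = 59.1° be the plate's angle to the horizontal; measure y along the incline from where the plane meets the free surface. Vertical depth h = y·sinθ with sinθ = 0.858065.
The centroid of a semicircle lies 4r/(3π) = 0.63662 m from the diameter, here below the top edge, so y_c = 0.63662 m and h_c = 0.63662 × 0.858065 = 0.546261 m.
A = πr²/2 = π × 1.5²/2 = 3.53429 m².
Resultant F = γ·h_c·A = 9.81 × 0.546261 × 3.53429 = 18.9396 kN.
I_c = (π/8 − 8/(9π))·r⁴ = 0.109757 × 1.5⁴ = 0.555645 m⁴.
Centre of pressure: y_p = y_c + I_c/(y_c·A) = 0.63662 + 0.555645/(0.63662 × 3.53429) = 0.63662 + 0.246953 = 0.883573 m along the plane.
The resultant acts 0.63662 + 0.246953 = 0.883573 m (along the plate) below the hinge at the top edge, so the moment about the hinge is M = F × 0.883573 = 18.9396 × 0.883573 = 16.7345 kN·m.
A normal force at the bottom, 1.5 m from the hinge, must supply this moment: P = 16.7345/1.5 = 11.1563 kN.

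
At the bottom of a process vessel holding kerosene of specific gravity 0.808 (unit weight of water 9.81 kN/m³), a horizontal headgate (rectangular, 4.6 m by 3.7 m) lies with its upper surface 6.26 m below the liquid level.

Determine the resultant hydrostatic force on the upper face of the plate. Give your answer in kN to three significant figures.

F ≈ 845 kN

γ = 0.808 × 9.81 = 7.92648 kN/m³.
The plate is horizontal, so pressure is uniform at p = γ·h = 7.92648 × 6.26 = 49.6198 kN/m².
A = 4.6 × 3.7 = 17.02 m².
F = p·A = 49.6198 × 17.02 = 844.529 kN.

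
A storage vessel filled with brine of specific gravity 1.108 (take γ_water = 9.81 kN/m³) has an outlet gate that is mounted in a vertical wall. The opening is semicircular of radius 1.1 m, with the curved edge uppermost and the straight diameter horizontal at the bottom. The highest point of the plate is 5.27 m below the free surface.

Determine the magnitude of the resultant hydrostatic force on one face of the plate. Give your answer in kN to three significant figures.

F ≈ 122 kN

γ = 1.108 × 9.81 = 10.86948 kN/m³.
The centroid lies 4r/(3π) = 0.466854 m above the diameter, so r − 4r/(3π) = 1.1 − 0.466854 = 0.633146 m below the topmost point, so the centroid depth is h_c = 5.27 + 0.633146 = 5.90315 m.
A = πr²/2 = π × 1.1²/2 = 1.90066 m².
Resultant F = γ·h_c·A = 10.86948 × 5.90315 × 1.90066 = 121.954 kN.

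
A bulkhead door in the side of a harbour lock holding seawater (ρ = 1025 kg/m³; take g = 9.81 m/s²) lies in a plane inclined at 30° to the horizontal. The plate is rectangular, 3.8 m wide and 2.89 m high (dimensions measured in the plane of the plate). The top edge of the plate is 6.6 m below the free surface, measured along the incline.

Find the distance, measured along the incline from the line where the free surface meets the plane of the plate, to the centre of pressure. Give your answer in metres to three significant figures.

γ = ρg = 1025 × 9.81 / 1000 = 10.05525 kN/m³.
Let θ = 30° be the plate's angle to the horizontal; measure y along the incline from where the plane meets the free surface. Vertical depth h = y·sinθ with sinθ = 0.500000.
The centroid lies 2.89/2 = 1.445 m below the top edge, so y_c = 6.6 + 1.445 = 8.045 m and h_c = 8.045 × 0.500000 = 4.0225 m.
A = 3.8 × 2.89 = 10.982 m².
Resultant F = γ·h_c·A = 10.05525 × 4.0225 × 10.982 = 444.192 kN.
I_c = b·h³/12 = 3.8 × 2.89³/12 = 7.64356 m⁴.
Centre of pressure: y_p = y_c + I_c/(y_c·A) = 8.045 + 7.64356/(8.045 × 10.982) = 8.045 + 0.0865144 = 8.13151 m along the plane.

y_p = 8.13 m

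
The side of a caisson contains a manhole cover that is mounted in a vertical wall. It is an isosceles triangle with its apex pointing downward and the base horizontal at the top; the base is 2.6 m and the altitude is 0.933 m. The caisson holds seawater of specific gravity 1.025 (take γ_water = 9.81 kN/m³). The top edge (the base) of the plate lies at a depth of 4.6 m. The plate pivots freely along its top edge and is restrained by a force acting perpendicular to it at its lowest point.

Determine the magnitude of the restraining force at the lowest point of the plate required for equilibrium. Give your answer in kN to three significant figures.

γ = 1.025 × 9.81 = 10.05525 kN/m³.
With the apex down, the centroid sits h/3 = 0.933/3 = 0.311 m below the base (the top edge), so the centroid depth is h_c = 4.6 + 0.311 = 4.911 m.
A = ½ × 2.6 × 0.933 = 1.2129 m².
Resultant F = γ·h_c·A = 10.05525 × 4.911 × 1.2129 = 59.8946 kN.
I_c = b·h³/36 = 2.6 × 0.933³/36 = 0.0586565 m⁴.
Centre of pressure: y_p = y_c + I_c/(y_c·A) = 4.911 + 0.0586565/(4.911 × 1.2129) = 4.911 + 0.00984739 = 4.92085 m along the plane.
The resultant acts 0.311 + 0.00984739 = 0.320847 m (along the plate) below the hinge at the top edge, so the moment about the hinge is M = F × 0.320847 = 59.8946 × 0.320847 = 19.217 kN·m.
A normal force at the bottom, 0.933 m from the hinge, must supply this moment: P = 19.217/0.933 = 20.597 kN.

P ≈ 20.6 kN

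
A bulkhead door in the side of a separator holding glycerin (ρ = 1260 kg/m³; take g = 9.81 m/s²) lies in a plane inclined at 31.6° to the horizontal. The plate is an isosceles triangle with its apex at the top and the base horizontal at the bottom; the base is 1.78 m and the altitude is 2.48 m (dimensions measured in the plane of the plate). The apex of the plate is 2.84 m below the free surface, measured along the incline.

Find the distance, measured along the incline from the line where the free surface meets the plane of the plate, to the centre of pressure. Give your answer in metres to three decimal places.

γ = ρg = 1260 × 9.81 / 1000 = 12.3606 kN/m³.
Let θ = 31.6° be the plate's angle to the horizontal; measure y along the incline from where the plane meets the free surface. Vertical depth h = y·sinθ with sinθ = 0.523986.
With the apex up, the centroid sits 2h/3 = 2 × 2.48/3 = 1.65333 m below the apex, so y_c = 2.84 + 1.65333 = 4.49333 m and h_c = 4.49333 × 0.523986 = 2.35444 m.
A = ½ × 1.78 × 2.48 = 2.2072 m².
Resultant F = γ·h_c·A = 12.3606 × 2.35444 × 2.2072 = 64.2346 kN.
I_c = b·h³/36 = 1.78 × 2.48³/36 = 0.754176 m⁴.
Centre of pressure: y_p = y_c + I_c/(y_c·A) = 4.49333 + 0.754176/(4.49333 × 2.2072) = 4.49333 + 0.0760436 = 4.56937 m along the plane.

y_p = 4.569 m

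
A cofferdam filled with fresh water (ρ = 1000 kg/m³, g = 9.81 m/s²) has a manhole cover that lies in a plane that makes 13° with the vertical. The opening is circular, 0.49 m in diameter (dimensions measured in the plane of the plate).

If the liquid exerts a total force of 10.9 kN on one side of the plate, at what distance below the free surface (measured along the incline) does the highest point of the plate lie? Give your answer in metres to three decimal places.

y_top ≈ 5.802 m

γ = ρg = 1000 × 9.81 = 9810 N/m³ = 9.81 kN/m³.
A = π(0.245)² = 0.188574 m².
From F = γ·h_c·A, the centroid depth is h_c = 10.9/(9.81 × 0.188574) = 5.89218 m.
The plate makes 13° with the vertical, i.e. θ = 90° − 13° = 77° to the horizontal. Measuring y along the incline from the free-surface line, vertical depth h = y·sinθ with sinθ = 0.974370.
Along the incline, y_c = h_c/sinθ = 5.89218/0.974370 = 6.04717 m.
The centroid is at the centre, 0.245 m below the top of the plate, so the highest point sits at y_top = 6.04717 − 0.245 = 5.80217 m along the incline.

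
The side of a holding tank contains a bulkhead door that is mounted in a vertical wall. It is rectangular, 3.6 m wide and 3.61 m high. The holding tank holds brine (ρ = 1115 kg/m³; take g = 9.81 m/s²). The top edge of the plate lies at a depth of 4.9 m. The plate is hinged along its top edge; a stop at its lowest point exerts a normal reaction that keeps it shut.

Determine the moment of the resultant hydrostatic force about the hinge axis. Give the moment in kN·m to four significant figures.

M ≈ 1875 kN·m

γ = ρg = 1115 × 9.81 / 1000 = 10.93815 kN/m³.
The centroid lies 3.61/2 = 1.805 m below the top edge, so the centroid depth is h_c = 4.9 + 1.805 = 6.705 m.
A = 3.6 × 3.61 = 12.996 m².
Resultant F = γ·h_c·A = 10.93815 × 6.705 × 12.996 = 953.13 kN.
I_c = b·h³/12 = 3.6 × 3.61³/12 = 14.1138 m⁴.
Centre of pressure: y_p = y_c + I_c/(y_c·A) = 6.705 + 14.1138/(6.705 × 12.996) = 6.705 + 0.16197 = 6.86697 m along the plane.
The resultant acts 1.805 + 0.16197 = 1.96697 m (along the plate) below the hinge at the top edge, so the moment about the hinge is M = F × 1.96697 = 953.13 × 1.96697 = 1874.78 kN·m.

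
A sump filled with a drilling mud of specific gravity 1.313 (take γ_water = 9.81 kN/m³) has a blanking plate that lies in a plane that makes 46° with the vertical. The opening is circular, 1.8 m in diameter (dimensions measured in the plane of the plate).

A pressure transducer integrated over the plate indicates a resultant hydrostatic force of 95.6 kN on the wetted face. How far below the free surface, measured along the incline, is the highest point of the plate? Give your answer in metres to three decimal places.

γ = 1.313 × 9.81 = 12.88053 kN/m³.
A = π(0.9)² = 2.54469 m².
From F = γ·h_c·A, the centroid depth is h_c = 95.6/(12.88053 × 2.54469) = 2.91668 m.
The plate makes 46° with the vertical, i.e. θ = 90° − 46° = 44° to the horizontal. Measuring y along the incline from the free-surface line, vertical depth h = y·sinθ with sinθ = 0.694658.
Along the incline, y_c = h_c/sinθ = 2.91668/0.694658 = 4.19873 m.
The centroid is at the centre, 0.9 m below the top of the plate, so the highest point sits at y_top = 4.19873 − 0.9 = 3.29873 m along the incline.

y_top ≈ 3.299 m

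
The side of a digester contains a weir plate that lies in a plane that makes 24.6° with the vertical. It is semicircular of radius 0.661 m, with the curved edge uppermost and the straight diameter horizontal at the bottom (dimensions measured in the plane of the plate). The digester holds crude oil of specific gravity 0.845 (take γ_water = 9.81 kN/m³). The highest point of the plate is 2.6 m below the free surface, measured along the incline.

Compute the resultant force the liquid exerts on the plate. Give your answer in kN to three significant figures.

γ = 0.845 × 9.81 = 8.28945 kN/m³.
The plate makes 24.6° with the vertical, i.e. θ = 90° − 24.6° = 65.4° to the horizontal. Measuring y along the incline from the free-surface line, vertical depth h = y·sinθ with sinθ = 0.909236.
The centroid lies 4r/(3π) = 0.280537 m above the diameter, so r − 4r/(3π) = 0.661 − 0.280537 = 0.380463 m below the topmost point, so y_c = 2.6 + 0.380463 = 2.98046 m and h_c = 2.98046 × 0.909236 = 2.70994 m.
A = πr²/2 = π × 0.661²/2 = 0.686314 m².
Resultant F = γ·h_c·A = 8.28945 × 2.70994 × 0.686314 = 15.4173 kN.

F ≈ 15.4 kN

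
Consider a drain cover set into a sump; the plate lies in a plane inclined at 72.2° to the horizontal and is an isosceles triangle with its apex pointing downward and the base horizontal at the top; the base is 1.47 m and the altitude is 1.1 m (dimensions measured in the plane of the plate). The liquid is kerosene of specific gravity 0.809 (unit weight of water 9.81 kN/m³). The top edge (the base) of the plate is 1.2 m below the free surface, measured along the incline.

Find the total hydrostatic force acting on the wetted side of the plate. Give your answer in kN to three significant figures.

F ≈ 9.57 kN

γ = 0.809 × 9.81 = 7.93629 kN/m³.
Let θ = 72.2° be the plate's angle to the horizontal; measure y along the incline from where the plane meets the free surface. Vertical depth h = y·sinθ with sinθ = 0.952129.
With the apex down, the centroid sits h/3 = 1.1/3 = 0.366667 m below the base (the top edge), so y_c = 1.2 + 0.366667 = 1.56667 m and h_c = 1.56667 × 0.952129 = 1.49167 m.
A = ½ × 1.47 × 1.1 = 0.8085 m².
Resultant F = γ·h_c·A = 7.93629 × 1.49167 × 0.8085 = 9.57129 kN.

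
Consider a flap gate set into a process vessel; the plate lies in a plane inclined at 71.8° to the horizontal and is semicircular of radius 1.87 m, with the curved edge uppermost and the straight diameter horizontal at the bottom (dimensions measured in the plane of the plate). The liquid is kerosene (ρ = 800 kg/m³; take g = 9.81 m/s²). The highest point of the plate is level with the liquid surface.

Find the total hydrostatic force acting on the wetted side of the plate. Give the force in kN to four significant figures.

γ = ρg = 800 × 9.81 / 1000 = 7.848 kN/m³.
Let θ = 71.8° be the plate's angle to the horizontal; measure y along the incline from where the plane meets the free surface. Vertical depth h = y·sinθ with sinθ = 0.949972.
The centroid lies 4r/(3π) = 0.793653 m above the diameter, so r − 4r/(3π) = 1.87 − 0.793653 = 1.07635 m below the topmost point, so y_c = 1.07635 m and h_c = 1.07635 × 0.949972 = 1.0225 m.
A = πr²/2 = π × 1.87²/2 = 5.49292 m².
Resultant F = γ·h_c·A = 7.848 × 1.0225 × 5.49292 = 44.0784 kN.

F ≈ 44.08 kN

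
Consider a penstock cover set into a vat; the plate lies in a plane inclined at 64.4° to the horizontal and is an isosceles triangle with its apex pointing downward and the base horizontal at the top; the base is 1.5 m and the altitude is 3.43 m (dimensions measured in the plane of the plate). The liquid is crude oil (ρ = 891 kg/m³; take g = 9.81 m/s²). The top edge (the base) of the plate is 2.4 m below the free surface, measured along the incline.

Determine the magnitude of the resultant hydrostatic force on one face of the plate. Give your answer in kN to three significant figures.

γ = ρg = 891 × 9.81 / 1000 = 8.74071 kN/m³.
Let θ = 64.4° be the plate's angle to the horizontal; measure y along the incline from where the plane meets the free surface. Vertical depth h = y·sinθ with sinθ = 0.901833.
With the apex down, the centroid sits h/3 = 3.43/3 = 1.14333 m below the base (the top edge), so y_c = 2.4 + 1.14333 = 3.54333 m and h_c = 3.54333 × 0.901833 = 3.19549 m.
A = ½ × 1.5 × 3.43 = 2.5725 m².
Resultant F = γ·h_c·A = 8.74071 × 3.19549 × 2.5725 = 71.8521 kN.

F ≈ 71.9 kN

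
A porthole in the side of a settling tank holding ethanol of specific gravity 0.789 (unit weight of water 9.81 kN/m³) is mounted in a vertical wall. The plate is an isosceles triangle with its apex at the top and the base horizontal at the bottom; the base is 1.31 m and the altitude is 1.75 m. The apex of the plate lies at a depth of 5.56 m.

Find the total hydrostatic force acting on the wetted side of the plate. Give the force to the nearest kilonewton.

F ≈ 60 kN

γ = 0.789 × 9.81 = 7.74009 kN/m³.
With the apex up, the centroid sits 2h/3 = 2 × 1.75/3 = 1.16667 m below the apex, so the centroid depth is h_c = 5.56 + 1.16667 = 6.72667 m.
A = ½ × 1.31 × 1.75 = 1.14625 m².
Resultant F = γ·h_c·A = 7.74009 × 6.72667 × 1.14625 = 59.6795 kN.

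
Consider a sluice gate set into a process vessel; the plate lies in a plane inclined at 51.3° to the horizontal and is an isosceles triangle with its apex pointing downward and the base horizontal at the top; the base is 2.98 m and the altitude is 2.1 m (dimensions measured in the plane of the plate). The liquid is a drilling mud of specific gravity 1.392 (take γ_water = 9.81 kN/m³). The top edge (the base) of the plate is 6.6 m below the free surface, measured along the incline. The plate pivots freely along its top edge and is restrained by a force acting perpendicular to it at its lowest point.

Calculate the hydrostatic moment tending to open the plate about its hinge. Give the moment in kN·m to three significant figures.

M ≈ 179 kN·m

γ = 1.392 × 9.81 = 13.65552 kN/m³.
Let θ = 51.3° be the plate's angle to the horizontal; measure y along the incline from where the plane meets the free surface. Vertical depth h = y·sinθ with sinθ = 0.780430.
With the apex down, the centroid sits h/3 = 2.1/3 = 0.7 m below the base (the top edge), so y_c = 6.6 + 0.7 = 7.3 m and h_c = 7.3 × 0.780430 = 5.69714 m.
A = ½ × 2.98 × 2.1 = 3.129 m².
Resultant F = γ·h_c·A = 13.65552 × 5.69714 × 3.129 = 243.428 kN.
I_c = b·h³/36 = 2.98 × 2.1³/36 = 0.766605 m⁴.
Centre of pressure: y_p = y_c + I_c/(y_c·A) = 7.3 + 0.766605/(7.3 × 3.129) = 7.3 + 0.0335616 = 7.33356 m along the plane.
The resultant acts 0.7 + 0.0335616 = 0.733562 m (along the plate) below the hinge at the top edge, so the moment about the hinge is M = F × 0.733562 = 243.428 × 0.733562 = 178.57 kN·m.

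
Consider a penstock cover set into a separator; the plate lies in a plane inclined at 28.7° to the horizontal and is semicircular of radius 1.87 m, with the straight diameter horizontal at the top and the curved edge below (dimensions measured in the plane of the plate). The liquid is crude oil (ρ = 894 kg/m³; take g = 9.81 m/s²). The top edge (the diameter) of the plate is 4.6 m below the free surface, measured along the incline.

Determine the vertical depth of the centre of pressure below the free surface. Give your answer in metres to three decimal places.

γ = ρg = 894 × 9.81 / 1000 = 8.77014 kN/m³.
Let θ = 28.7° be the plate's angle to the horizontal; measure y along the incline from where the plane meets the free surface. Vertical depth h = y·sinθ with sinθ = 0.480223.
The centroid of a semicircle lies 4r/(3π) = 0.793653 m from the diameter, here below the top edge, so y_c = 4.6 + 0.793653 = 5.39365 m and h_c = 5.39365 × 0.480223 = 2.59015 m.
A = πr²/2 = π × 1.87²/2 = 5.49292 m².
Resultant F = γ·h_c·A = 8.77014 × 2.59015 × 5.49292 = 124.777 kN.
I_c = (π/8 − 8/(9π))·r⁴ = 0.109757 × 1.87⁴ = 1.34214 m⁴.
Centre of pressure: y_p = y_c + I_c/(y_c·A) = 5.39365 + 1.34214/(5.39365 × 5.49292) = 5.39365 + 0.0453014 = 5.43895 m along the plane.
Vertically, h_p = y_p·sinθ = 5.43895 × 0.480223 = 2.61191 m.

h_p = 2.612 m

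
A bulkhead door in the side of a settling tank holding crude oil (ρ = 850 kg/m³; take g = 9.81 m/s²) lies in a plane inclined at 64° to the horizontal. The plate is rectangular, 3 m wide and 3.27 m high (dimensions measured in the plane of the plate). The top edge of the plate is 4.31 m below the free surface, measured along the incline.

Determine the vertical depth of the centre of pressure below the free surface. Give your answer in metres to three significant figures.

γ = ρg = 850 × 9.81 / 1000 = 8.3385 kN/m³.
Let θ = 64° be the plate's angle to the horizontal; measure y along the incline from where the plane meets the free surface. Vertical depth h = y·sinθ with sinθ = 0.898794.
The centroid lies 3.27/2 = 1.635 m below the top edge, so y_c = 4.31 + 1.635 = 5.945 m and h_c = 5.945 × 0.898794 = 5.34333 m.
A = 3 × 3.27 = 9.81 m².
Resultant F = γ·h_c·A = 8.3385 × 5.34333 × 9.81 = 437.088 kN.
I_c = b·h³/12 = 3 × 3.27³/12 = 8.74145 m⁴.
Centre of pressure: y_p = y_c + I_c/(y_c·A) = 5.945 + 8.74145/(5.945 × 9.81) = 5.945 + 0.149887 = 6.09489 m along the plane.
Vertically, h_p = y_p·sinθ = 6.09489 × 0.898794 = 5.47805 m.

h_p = 5.48 m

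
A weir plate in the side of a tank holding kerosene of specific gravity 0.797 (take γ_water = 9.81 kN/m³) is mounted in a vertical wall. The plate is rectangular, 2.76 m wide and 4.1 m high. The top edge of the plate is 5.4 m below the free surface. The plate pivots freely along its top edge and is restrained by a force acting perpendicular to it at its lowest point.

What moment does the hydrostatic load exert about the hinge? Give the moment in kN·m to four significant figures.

γ = 0.797 × 9.81 = 7.81857 kN/m³.
The centroid lies 4.1/2 = 2.05 m below the top edge, so the centroid depth is h_c = 5.4 + 2.05 = 7.45 m.
A = 2.76 × 4.1 = 11.316 m².
Resultant F = γ·h_c·A = 7.81857 × 7.45 × 11.316 = 659.138 kN.
I_c = b·h³/12 = 2.76 × 4.1³/12 = 15.8518 m⁴.
Centre of pressure: y_p = y_c + I_c/(y_c·A) = 7.45 + 15.8518/(7.45 × 11.316) = 7.45 + 0.188031 = 7.63803 m along the plane.
The resultant acts 2.05 + 0.188031 = 2.23803 m (along the plate) below the hinge at the top edge, so the moment about the hinge is M = F × 2.23803 = 659.138 × 2.23803 = 1475.17 kN·m.

M ≈ 1475 kN·m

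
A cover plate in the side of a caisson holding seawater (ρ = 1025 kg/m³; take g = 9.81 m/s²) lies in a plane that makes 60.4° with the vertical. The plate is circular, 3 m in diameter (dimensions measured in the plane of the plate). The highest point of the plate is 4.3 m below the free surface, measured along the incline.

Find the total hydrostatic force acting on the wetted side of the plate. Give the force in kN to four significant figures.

F ≈ 203.6 kN

γ = ρg = 1025 × 9.81 / 1000 = 10.05525 kN/m³.
The plate makes 60.4° with the vertical, i.e. θ = 90° − 60.4° = 29.6° to the horizontal. Measuring y along the incline from the free-surface line, vertical depth h = y·sinθ with sinθ = 0.493942.
The centroid is at the centre, 1.5 m below the top of the plate, so y_c = 4.3 + 1.5 = 5.8 m and h_c = 5.8 × 0.493942 = 2.86486 m.
A = π(1.5)² = 7.06858 m².
Resultant F = γ·h_c·A = 10.05525 × 2.86486 × 7.06858 = 203.624 kN.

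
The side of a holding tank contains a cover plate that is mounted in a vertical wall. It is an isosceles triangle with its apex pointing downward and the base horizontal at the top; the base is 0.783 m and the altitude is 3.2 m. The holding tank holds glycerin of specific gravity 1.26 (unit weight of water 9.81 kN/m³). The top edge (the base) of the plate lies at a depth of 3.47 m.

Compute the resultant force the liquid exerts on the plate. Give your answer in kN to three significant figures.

γ = 1.26 × 9.81 = 12.3606 kN/m³.
With the apex down, the centroid sits h/3 = 3.2/3 = 1.06667 m below the base (the top edge), so the centroid depth is h_c = 3.47 + 1.06667 = 4.53667 m.
A = ½ × 0.783 × 3.2 = 1.2528 m².
Resultant F = γ·h_c·A = 12.3606 × 4.53667 × 1.2528 = 70.252 kN.

F ≈ 70.3 kN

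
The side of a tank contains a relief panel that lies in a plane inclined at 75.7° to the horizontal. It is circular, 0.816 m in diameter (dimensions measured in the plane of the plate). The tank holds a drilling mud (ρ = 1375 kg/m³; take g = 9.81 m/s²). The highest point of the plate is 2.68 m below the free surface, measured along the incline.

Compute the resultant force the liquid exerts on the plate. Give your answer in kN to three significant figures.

γ = ρg = 1375 × 9.81 / 1000 = 13.48875 kN/m³.
Let θ = 75.7° be the plate's angle to the horizontal; measure y along the incline from where the plane meets the free surface. Vertical depth h = y·sinθ with sinθ = 0.969016.
The centroid is at the centre, 0.408 m below the top of the plate, so y_c = 2.68 + 0.408 = 3.088 m and h_c = 3.088 × 0.969016 = 2.99232 m.
A = π(0.408)² = 0.522962 m².
Resultant F = γ·h_c·A = 13.48875 × 2.99232 × 0.522962 = 21.1081 kN.

F ≈ 21.1 kN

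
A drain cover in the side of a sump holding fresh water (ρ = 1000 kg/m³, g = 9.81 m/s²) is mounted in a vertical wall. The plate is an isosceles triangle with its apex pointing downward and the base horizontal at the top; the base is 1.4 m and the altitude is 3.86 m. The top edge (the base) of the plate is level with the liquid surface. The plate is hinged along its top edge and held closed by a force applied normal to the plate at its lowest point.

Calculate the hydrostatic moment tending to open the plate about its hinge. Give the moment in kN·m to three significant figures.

M ≈ 65.8 kN·m

γ = ρg = 1000 × 9.81 = 9810 N/m³ = 9.81 kN/m³.
With the apex down, the centroid sits h/3 = 3.86/3 = 1.28667 m below the base (the top edge), so the centroid depth is h_c = 1.28667 m.
A = ½ × 1.4 × 3.86 = 2.702 m².
Resultant F = γ·h_c·A = 9.81 × 1.28667 × 2.702 = 34.1053 kN.
I_c = b·h³/36 = 1.4 × 3.86³/36 = 2.2366 m⁴.
Centre of pressure: y_p = y_c + I_c/(y_c·A) = 1.28667 + 2.2366/(1.28667 × 2.702) = 1.28667 + 0.643333 = 1.93 m along the plane.
The resultant acts 1.28667 + 0.643333 = 1.93 m (along the plate) below the hinge at the top edge, so the moment about the hinge is M = F × 1.93 = 34.1053 × 1.93 = 65.8232 kN·m.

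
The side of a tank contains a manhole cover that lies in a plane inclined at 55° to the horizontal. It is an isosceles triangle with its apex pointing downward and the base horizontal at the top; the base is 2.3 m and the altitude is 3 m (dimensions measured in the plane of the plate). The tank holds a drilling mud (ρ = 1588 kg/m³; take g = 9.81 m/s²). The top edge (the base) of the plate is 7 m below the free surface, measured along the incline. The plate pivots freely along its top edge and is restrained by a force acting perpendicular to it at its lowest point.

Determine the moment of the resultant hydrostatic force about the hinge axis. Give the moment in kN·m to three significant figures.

γ = ρg = 1588 × 9.81 / 1000 = 15.57828 kN/m³.
Let θ = 55° be the plate's angle to the horizontal; measure y along the incline from where the plane meets the free surface. Vertical depth h = y·sinθ with sinθ = 0.819152.
With the apex down, the centroid sits h/3 = 3/3 = 1 m below the base (the top edge), so y_c = 7 + 1 = 8 m and h_c = 8 × 0.819152 = 6.55322 m.
A = ½ × 2.3 × 3 = 3.45 m².
Resultant F = γ·h_c·A = 15.57828 × 6.55322 × 3.45 = 352.203 kN.
I_c = b·h³/36 = 2.3 × 3³/36 = 1.725 m⁴.
Centre of pressure: y_p = y_c + I_c/(y_c·A) = 8 + 1.725/(8 × 3.45) = 8 + 0.0625 = 8.0625 m along the plane.
The resultant acts 1 + 0.0625 = 1.0625 m (along the plate) below the hinge at the top edge, so the moment about the hinge is M = F × 1.0625 = 352.203 × 1.0625 = 374.216 kN·m.

M ≈ 374 kN·m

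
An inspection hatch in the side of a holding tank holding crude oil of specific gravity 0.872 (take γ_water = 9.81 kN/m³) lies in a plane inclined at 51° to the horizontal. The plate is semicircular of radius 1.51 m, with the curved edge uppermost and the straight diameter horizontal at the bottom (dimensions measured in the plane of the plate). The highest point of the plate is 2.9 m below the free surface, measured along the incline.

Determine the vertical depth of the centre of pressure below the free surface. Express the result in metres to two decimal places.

γ = 0.872 × 9.81 = 8.55432 kN/m³.
Let θ = 51° be the plate's angle to the horizontal; measure y along the incline from where the plane meets the free surface. Vertical depth h = y·sinθ with sinθ = 0.777146.
The centroid lies 4r/(3π) = 0.640864 m above the diameter, so r − 4r/(3π) = 1.51 − 0.640864 = 0.869136 m below the topmost point, so y_c = 2.9 + 0.869136 = 3.76914 m and h_c = 3.76914 × 0.777146 = 2.92917 m.
A = πr²/2 = π × 1.51²/2 = 3.58157 m².
Resultant F = γ·h_c·A = 8.55432 × 2.92917 × 3.58157 = 89.7436 kN.
I_c = (π/8 − 8/(9π))·r⁴ = 0.109757 × 1.51⁴ = 0.570611 m⁴.
Centre of pressure: y_p = y_c + I_c/(y_c·A) = 3.76914 + 0.570611/(3.76914 × 3.58157) = 3.76914 + 0.0422692 = 3.81141 m along the plane.
Vertically, h_p = y_p·sinθ = 3.81141 × 0.777146 = 2.96202 m.

h_p = 2.96 m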